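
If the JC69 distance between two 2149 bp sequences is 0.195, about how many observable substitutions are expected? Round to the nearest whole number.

Invert JC69: p = (3/4)(1 − e^(−4d/3)) = 0.75 × (1 − e^(-0.26)) = 0.75 × (1 − 0.771052) = 0.171711.
Expected differing sites = pL ≈ 0.171711 × 2149 = 369.006939 ≈ 369.

369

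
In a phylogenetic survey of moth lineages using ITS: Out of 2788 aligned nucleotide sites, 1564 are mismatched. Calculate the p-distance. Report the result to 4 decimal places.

p = 1564/2788 = 0.560975… ≈ 0.5610 (to 4 d.p.).

0.5610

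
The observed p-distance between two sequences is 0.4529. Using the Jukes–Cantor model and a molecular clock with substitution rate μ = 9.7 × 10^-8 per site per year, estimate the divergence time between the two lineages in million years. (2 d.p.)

3.58

d = −(3/4) ln(1 − 4p/3) = −0.75 ln(1 − 0.603867) = −0.75 ln(0.396133)
  = −0.75 × (-0.926005) = 0.694504 substitutions/site.
Under a molecular clock d = 2μt, so t = d/(2μ) = 0.694504 / (2 × 9.7 × 10^-8) = 3.58 million years.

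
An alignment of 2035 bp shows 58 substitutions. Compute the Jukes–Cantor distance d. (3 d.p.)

p = 58/2035 ≈ 0.028501.
d = −(3/4) ln(1 − 4p/3) = −0.75 ln(1 − 0.038001) = −0.75 ln(0.961999)
  = −0.75 × (-0.038742) = 0.029057 substitutions/site.

0.029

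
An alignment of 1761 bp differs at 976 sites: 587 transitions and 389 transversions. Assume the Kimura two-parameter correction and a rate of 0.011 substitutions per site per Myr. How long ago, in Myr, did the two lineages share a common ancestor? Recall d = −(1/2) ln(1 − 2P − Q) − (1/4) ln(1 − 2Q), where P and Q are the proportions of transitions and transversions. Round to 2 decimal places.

56.29

P = 587/1761 ≈ 0.333333 and Q = 389/1761 ≈ 0.220897.
Under the Kimura two-parameter model, d = −½ ln(1 − 2P − Q) − ¼ ln(1 − 2Q).
1 − 2P − Q = 0.112437, giving −½ ln(0.112437) = 1.092681.
1 − 2Q = 0.558206, giving −¼ ln(0.558206) = 0.145757.
d = 1.092681 + 0.145757 = 1.238438.
Under a molecular clock d = 2μt, so t = d/(2μ) = 1.238438 / (2 × 0.011) = 56.29 Myr.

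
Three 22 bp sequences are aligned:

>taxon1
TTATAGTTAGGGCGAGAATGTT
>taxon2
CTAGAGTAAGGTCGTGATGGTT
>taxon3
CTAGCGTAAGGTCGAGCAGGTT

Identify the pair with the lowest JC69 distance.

taxon1–taxon2: 7/22 differ, p = 0.318, d = 0.414.
taxon1–taxon3: 7/22 differ, p = 0.318, d = 0.414.
taxon2–taxon3: 4/22 differ, p = 0.182, d = 0.208.
The smallest distance is between taxon2 and taxon3.

taxon2 and taxon3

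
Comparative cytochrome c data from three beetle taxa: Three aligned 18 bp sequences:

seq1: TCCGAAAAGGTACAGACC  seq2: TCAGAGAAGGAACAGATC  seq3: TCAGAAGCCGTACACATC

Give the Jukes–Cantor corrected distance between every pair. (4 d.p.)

seq1–seq2: 4/18 sites differ → p ≈ 0.222222, d = −0.75 ln(1 − 0.296296) = 0.263548 ≈ 0.2635.
seq1–seq3: 6/18 sites differ → p ≈ 0.333333, d = −0.75 ln(1 − 0.444444) = 0.440839 ≈ 0.4408.
seq2–seq3: 6/18 sites differ → p ≈ 0.333333, d = −0.75 ln(1 − 0.444444) = 0.440839 ≈ 0.4408.

d(seq1,seq2) = 0.2635, d(seq1,seq3) = 0.4408, d(seq2,seq3) = 0.4408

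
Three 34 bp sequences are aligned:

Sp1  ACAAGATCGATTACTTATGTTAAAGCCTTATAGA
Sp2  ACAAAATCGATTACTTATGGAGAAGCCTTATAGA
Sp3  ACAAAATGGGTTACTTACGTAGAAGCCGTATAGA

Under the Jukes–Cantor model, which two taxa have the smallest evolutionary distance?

Sp1 and Sp2

Sp1–Sp2: 4/34 differ, p = 0.118, d = 0.128.
Sp1–Sp3: 7/34 differ, p = 0.206, d = 0.241.
Sp2–Sp3: 5/34 differ, p = 0.147, d = 0.164.
The smallest distance is between Sp1 and Sp2.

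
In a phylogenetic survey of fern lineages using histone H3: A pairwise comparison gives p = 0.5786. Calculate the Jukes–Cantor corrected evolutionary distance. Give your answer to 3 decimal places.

1.107

d = −(3/4) ln(1 − 4p/3) = −0.75 ln(1 − 0.771467) = −0.75 ln(0.228533)
  = −0.75 × (-1.476075) = 1.107056 substitutions/site.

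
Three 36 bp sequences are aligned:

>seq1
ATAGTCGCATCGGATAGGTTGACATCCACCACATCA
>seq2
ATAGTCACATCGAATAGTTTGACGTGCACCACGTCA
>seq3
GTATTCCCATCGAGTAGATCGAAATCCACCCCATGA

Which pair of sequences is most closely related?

seq1–seq2: 6/36 differ, p = 0.167, d = 0.188.
seq1–seq3: 10/36 differ, p = 0.278, d = 0.347.
seq2–seq3: 12/36 differ, p = 0.333, d = 0.441.
The smallest distance is between seq1 and seq2.

seq1 and seq2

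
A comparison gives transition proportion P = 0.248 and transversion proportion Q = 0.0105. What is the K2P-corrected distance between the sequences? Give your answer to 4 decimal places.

Under the Kimura two-parameter model, d = −½ ln(1 − 2P − Q) − ¼ ln(1 − 2Q).
1 − 2P − Q = 0.4935, giving −½ ln(0.4935) = 0.353116.
1 − 2Q = 0.979, giving −¼ ln(0.979) = 0.005306.
d = 0.353116 + 0.005306 = 0.358422.

0.3584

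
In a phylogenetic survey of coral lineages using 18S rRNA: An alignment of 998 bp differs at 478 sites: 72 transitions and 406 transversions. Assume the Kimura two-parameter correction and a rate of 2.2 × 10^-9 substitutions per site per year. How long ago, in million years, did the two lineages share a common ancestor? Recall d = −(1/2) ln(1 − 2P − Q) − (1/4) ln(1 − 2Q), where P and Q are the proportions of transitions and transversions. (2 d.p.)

186.47

P = 72/998 ≈ 0.072144 and Q = 406/998 ≈ 0.406814.
Under the Kimura two-parameter model, d = −½ ln(1 − 2P − Q) − ¼ ln(1 − 2Q).
1 − 2P − Q = 0.448898, giving −½ ln(0.448898) = 0.400480.
1 − 2Q = 0.186372, giving −¼ ln(0.186372) = 0.420003.
d = 0.400480 + 0.420003 = 0.820483.
Under a molecular clock d = 2μt, so t = d/(2μ) = 0.820483 / (2 × 2.2 × 10^-9) = 186.47 million years.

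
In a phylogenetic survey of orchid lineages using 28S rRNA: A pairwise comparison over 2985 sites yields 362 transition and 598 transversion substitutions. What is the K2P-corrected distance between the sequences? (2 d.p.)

P = 362/2985 ≈ 0.121273 and Q = 598/2985 ≈ 0.200335.
Under the Kimura two-parameter model, d = −½ ln(1 − 2P − Q) − ¼ ln(1 − 2Q).
1 − 2P − Q = 0.557119, giving −½ ln(0.557119) = 0.292488.
1 − 2Q = 0.59933, giving −¼ ln(0.59933) = 0.127986.
d = 0.292488 + 0.127986 = 0.420474.

0.42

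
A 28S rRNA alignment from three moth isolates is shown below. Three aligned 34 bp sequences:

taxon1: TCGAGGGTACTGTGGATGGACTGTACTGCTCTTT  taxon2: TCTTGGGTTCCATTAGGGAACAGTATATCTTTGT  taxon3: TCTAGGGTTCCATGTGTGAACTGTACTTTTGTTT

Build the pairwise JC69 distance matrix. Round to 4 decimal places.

d(taxon1,taxon2) = 0.7405, d(taxon1,taxon3) = 0.3734, d(taxon2,taxon3) = 0.3734

taxon1–taxon2: 16/34 sites differ → p ≈ 0.470588, d = −0.75 ln(1 − 0.627451) = 0.740540 ≈ 0.7405.
taxon1–taxon3: 10/34 sites differ → p ≈ 0.294118, d = −0.75 ln(1 − 0.392157) = 0.373379 ≈ 0.3734.
taxon2–taxon3: 10/34 sites differ → p ≈ 0.294118, d = −0.75 ln(1 − 0.392157) = 0.373379 ≈ 0.3734.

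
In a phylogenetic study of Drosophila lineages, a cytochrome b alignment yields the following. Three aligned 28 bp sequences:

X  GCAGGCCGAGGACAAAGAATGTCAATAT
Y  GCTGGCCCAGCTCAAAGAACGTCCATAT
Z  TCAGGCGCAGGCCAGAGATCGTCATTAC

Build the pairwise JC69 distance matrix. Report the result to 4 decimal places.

X–Y: 6/28 sites differ → p ≈ 0.214286, d = −0.75 ln(1 − 0.285715) = 0.252355 ≈ 0.2524.
X–Z: 9/28 sites differ → p ≈ 0.321429, d = −0.75 ln(1 − 0.428572) = 0.419713 ≈ 0.4197.
Y–Z: 10/28 sites differ → p ≈ 0.357143, d = −0.75 ln(1 − 0.476191) = 0.484971 ≈ 0.4850.

d(X,Y) = 0.2524, d(X,Z) = 0.4197, d(Y,Z) = 0.4850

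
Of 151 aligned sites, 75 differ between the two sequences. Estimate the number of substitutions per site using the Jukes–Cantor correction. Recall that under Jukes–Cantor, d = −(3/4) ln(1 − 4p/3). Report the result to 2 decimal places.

p = 75/151 ≈ 0.496689.
d = −(3/4) ln(1 − 4p/3) = −0.75 ln(1 − 0.662252) = −0.75 ln(0.337748)
  = −0.75 × (-1.085455) = 0.814091 substitutions/site.

0.81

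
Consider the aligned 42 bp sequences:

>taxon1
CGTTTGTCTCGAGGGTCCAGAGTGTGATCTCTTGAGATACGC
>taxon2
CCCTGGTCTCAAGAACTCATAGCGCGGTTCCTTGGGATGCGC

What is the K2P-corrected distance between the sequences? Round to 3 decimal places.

0.625

Of 42 sites, 13 differences are transitions and 3 are transversions, so P = 13/42 ≈ 0.309524 and Q = 3/42 ≈ 0.071429.
Under the Kimura two-parameter model, d = −½ ln(1 − 2P − Q) − ¼ ln(1 − 2Q).
1 − 2P − Q = 0.309523, giving −½ ln(0.309523) = 0.586361.
1 − 2Q = 0.857142, giving −¼ ln(0.857142) = 0.038538.
d = 0.586361 + 0.038538 = 0.624899.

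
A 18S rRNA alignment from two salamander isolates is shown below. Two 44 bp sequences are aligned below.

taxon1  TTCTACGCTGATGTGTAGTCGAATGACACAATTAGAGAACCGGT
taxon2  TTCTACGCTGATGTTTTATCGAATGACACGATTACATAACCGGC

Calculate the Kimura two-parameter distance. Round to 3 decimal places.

Of 44 sites, 3 differences are transitions and 4 are transversions, so P = 3/44 ≈ 0.068182 and Q = 4/44 ≈ 0.090909.
Under the Kimura two-parameter model, d = −½ ln(1 − 2P − Q) − ¼ ln(1 − 2Q).
1 − 2P − Q = 0.772727, giving −½ ln(0.772727) = 0.128915.
1 − 2Q = 0.818182, giving −¼ ln(0.818182) = 0.050168.
d = 0.128915 + 0.050168 = 0.179083.

0.179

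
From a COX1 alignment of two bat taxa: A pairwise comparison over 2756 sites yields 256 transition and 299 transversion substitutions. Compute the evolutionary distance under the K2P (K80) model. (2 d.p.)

P = 256/2756 ≈ 0.092888 and Q = 299/2756 ≈ 0.108491.
Under the Kimura two-parameter model, d = −½ ln(1 − 2P − Q) − ¼ ln(1 − 2Q).
1 − 2P − Q = 0.705733, giving −½ ln(0.705733) = 0.174259.
1 − 2Q = 0.783018, giving −¼ ln(0.783018) = 0.061150.
d = 0.174259 + 0.061150 = 0.235409.

0.24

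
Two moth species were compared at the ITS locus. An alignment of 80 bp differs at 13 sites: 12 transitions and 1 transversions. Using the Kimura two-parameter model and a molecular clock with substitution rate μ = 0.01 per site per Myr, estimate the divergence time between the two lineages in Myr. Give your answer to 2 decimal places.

P = 12/80 = 0.15 and Q = 1/80 = 0.0125.
Under the Kimura two-parameter model, d = −½ ln(1 − 2P − Q) − ¼ ln(1 − 2Q).
1 − 2P − Q = 0.6875, giving −½ ln(0.6875) = 0.187347.
1 − 2Q = 0.975, giving −¼ ln(0.975) = 0.006329.
d = 0.187347 + 0.006329 = 0.193676.
Under a molecular clock d = 2μt, so t = d/(2μ) = 0.193676 / (2 × 0.01) = 9.68 Myr.

9.68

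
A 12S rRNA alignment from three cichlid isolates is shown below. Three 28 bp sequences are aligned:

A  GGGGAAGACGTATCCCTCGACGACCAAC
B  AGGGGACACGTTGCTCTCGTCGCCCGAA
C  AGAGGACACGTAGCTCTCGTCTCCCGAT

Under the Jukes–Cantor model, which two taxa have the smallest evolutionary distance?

B and C

A–B: 10/28 differ, p = 0.357, d = 0.485.
A–C: 11/28 differ, p = 0.393, d = 0.556.
B–C: 4/28 differ, p = 0.143, d = 0.158.
The smallest distance is between B and C.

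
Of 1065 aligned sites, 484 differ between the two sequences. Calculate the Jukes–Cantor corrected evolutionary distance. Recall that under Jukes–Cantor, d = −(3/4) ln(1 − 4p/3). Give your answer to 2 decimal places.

0.70

p = 484/1065 ≈ 0.45446.
d = −(3/4) ln(1 − 4p/3) = −0.75 ln(1 − 0.605947) = −0.75 ln(0.394053)
  = −0.75 × (-0.931270) = 0.698453 substitutions/site.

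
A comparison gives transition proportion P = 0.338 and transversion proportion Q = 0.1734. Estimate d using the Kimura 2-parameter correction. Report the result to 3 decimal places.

Under the Kimura two-parameter model, d = −½ ln(1 − 2P − Q) − ¼ ln(1 − 2Q).
1 − 2P − Q = 0.1506, giving −½ ln(0.1506) = 0.946564.
1 − 2Q = 0.6532, giving −¼ ln(0.6532) = 0.106468.
d = 0.946564 + 0.106468 = 1.053032.

1.053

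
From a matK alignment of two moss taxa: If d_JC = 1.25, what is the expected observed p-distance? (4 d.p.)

0.6083

p = (3/4)(1 − e^(−4d/3)) = 0.75 × (1 − e^(-1.666667)) = 0.75 × (1 − 0.188876) = 0.608343.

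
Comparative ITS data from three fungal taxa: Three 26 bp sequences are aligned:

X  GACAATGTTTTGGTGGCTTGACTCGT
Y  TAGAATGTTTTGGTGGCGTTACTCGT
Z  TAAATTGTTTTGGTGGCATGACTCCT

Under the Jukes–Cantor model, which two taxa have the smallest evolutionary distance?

X and Y

X–Y: 4/26 differ, p = 0.154, d = 0.172.
X–Z: 5/26 differ, p = 0.192, d = 0.222.
Y–Z: 5/26 differ, p = 0.192, d = 0.222.
The smallest distance is between X and Y.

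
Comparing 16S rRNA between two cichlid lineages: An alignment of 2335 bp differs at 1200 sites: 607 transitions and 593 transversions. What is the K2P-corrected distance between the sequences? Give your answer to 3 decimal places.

P = 607/2335 ≈ 0.259957 and Q = 593/2335 ≈ 0.253961.
Under the Kimura two-parameter model, d = −½ ln(1 − 2P − Q) − ¼ ln(1 − 2Q).
1 − 2P − Q = 0.226125, giving −½ ln(0.226125) = 0.743334.
1 − 2Q = 0.492078, giving −¼ ln(0.492078) = 0.177280.
d = 0.743334 + 0.177280 = 0.920614.

0.921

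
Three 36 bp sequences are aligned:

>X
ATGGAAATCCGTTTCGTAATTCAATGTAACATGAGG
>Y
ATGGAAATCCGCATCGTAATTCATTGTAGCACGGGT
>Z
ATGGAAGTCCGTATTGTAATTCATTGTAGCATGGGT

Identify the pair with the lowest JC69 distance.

X–Y: 7/36 differ, p = 0.194, d = 0.225.
X–Z: 7/36 differ, p = 0.194, d = 0.225.
Y–Z: 4/36 differ, p = 0.111, d = 0.120.
The smallest distance is between Y and Z.

Y and Z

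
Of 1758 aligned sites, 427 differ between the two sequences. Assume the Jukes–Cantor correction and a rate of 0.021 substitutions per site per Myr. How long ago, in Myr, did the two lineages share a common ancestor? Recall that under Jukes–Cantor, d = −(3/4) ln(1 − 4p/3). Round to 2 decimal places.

p = 427/1758 ≈ 0.24289.
d = −(3/4) ln(1 − 4p/3) = −0.75 ln(1 − 0.323853) = −0.75 ln(0.676147)
  = −0.75 × (-0.391345) = 0.293509 substitutions/site.
Under a molecular clock d = 2μt, so t = d/(2μ) = 0.293509 / (2 × 0.021) = 6.99 Myr.

6.99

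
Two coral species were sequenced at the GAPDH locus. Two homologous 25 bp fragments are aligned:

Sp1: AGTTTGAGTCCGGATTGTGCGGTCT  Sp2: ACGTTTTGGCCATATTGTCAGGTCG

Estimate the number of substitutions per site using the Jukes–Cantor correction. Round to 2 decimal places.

0.57

The sequences differ at 10 of 25 sites (2, 3, 6, 7, 9, 12, 13, 19, 20, 25), so p = 10/25 = 0.4.
d = −(3/4) ln(1 − 4p/3) = −0.75 ln(1 − 0.533333) = −0.75 ln(0.466667)
  = −0.75 × (-0.762139) = 0.571604 substitutions/site.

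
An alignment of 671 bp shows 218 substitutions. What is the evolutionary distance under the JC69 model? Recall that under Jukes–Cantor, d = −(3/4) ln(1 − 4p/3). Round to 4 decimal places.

0.4258

p = 218/671 ≈ 0.324888.
d = −(3/4) ln(1 − 4p/3) = −0.75 ln(1 − 0.433184) = −0.75 ln(0.566816)
  = −0.75 × (-0.567721) = 0.425791 substitutions/site.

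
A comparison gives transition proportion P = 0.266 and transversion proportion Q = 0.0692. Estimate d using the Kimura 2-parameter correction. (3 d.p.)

Under the Kimura two-parameter model, d = −½ ln(1 − 2P − Q) − ¼ ln(1 − 2Q).
1 − 2P − Q = 0.3988, giving −½ ln(0.3988) = 0.459648.
1 − 2Q = 0.8616, giving −¼ ln(0.8616) = 0.037241.
d = 0.459648 + 0.037241 = 0.496889.

0.497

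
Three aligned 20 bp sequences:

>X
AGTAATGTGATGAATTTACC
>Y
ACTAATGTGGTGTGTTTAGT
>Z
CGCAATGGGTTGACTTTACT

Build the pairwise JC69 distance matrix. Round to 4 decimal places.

X–Y: 6/20 sites differ → p = 0.3, d = −0.75 ln(1 − 0.4) = 0.383119 ≈ 0.3831.
X–Z: 6/20 sites differ → p = 0.3, d = −0.75 ln(1 − 0.4) = 0.383119 ≈ 0.3831.
Y–Z: 8/20 sites differ → p = 0.4, d = −0.75 ln(1 − 0.533333) = 0.571605 ≈ 0.5716.

d(X,Y) = 0.3831, d(X,Z) = 0.3831, d(Y,Z) = 0.5716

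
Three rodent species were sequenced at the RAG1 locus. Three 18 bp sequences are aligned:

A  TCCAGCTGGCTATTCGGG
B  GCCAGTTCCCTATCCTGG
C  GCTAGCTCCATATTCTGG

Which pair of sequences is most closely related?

B and C

A–B: 6/18 differ, p = 0.333, d = 0.441.
A–C: 6/18 differ, p = 0.333, d = 0.441.
B–C: 4/18 differ, p = 0.222, d = 0.264.
The smallest distance is between B and C.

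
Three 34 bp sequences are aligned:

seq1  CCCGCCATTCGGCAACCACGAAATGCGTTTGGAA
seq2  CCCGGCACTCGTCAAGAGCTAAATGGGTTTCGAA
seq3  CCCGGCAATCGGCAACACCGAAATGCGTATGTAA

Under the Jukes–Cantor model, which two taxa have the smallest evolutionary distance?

seq1–seq2: 9/34 differ, p = 0.265, d = 0.326.
seq1–seq3: 6/34 differ, p = 0.176, d = 0.201.
seq2–seq3: 9/34 differ, p = 0.265, d = 0.326.
The smallest distance is between seq1 and seq3.

seq1 and seq3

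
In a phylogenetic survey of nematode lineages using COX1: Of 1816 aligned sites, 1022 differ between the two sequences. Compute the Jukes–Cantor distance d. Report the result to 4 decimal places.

1.0408

p = 1022/1816 ≈ 0.562775.
d = −(3/4) ln(1 − 4p/3) = −0.75 ln(1 − 0.750367) = −0.75 ln(0.249633)
  = −0.75 × (-1.387763) = 1.040822 substitutions/site.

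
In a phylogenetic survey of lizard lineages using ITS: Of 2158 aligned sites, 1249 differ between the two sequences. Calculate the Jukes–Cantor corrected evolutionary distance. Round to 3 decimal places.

1.108

p = 1249/2158 ≈ 0.578777.
d = −(3/4) ln(1 − 4p/3) = −0.75 ln(1 − 0.771703) = −0.75 ln(0.228297)
  = −0.75 × (-1.477108) = 1.107831 substitutions/site.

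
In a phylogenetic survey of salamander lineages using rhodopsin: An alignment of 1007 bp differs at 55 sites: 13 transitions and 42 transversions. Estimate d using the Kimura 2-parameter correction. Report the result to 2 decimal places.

0.06

P = 13/1007 ≈ 0.01291 and Q = 42/1007 ≈ 0.041708.
Under the Kimura two-parameter model, d = −½ ln(1 − 2P − Q) − ¼ ln(1 − 2Q).
1 − 2P − Q = 0.932472, giving −½ ln(0.932472) = 0.034958.
1 − 2Q = 0.916584, giving −¼ ln(0.916584) = 0.021775.
d = 0.034958 + 0.021775 = 0.056733.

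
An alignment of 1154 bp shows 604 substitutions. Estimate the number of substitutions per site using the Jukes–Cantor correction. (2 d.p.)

p = 604/1154 ≈ 0.523397.
d = −(3/4) ln(1 − 4p/3) = −0.75 ln(1 − 0.697863) = −0.75 ln(0.302137)
  = −0.75 × (-1.196875) = 0.897656 substitutions/site.

0.90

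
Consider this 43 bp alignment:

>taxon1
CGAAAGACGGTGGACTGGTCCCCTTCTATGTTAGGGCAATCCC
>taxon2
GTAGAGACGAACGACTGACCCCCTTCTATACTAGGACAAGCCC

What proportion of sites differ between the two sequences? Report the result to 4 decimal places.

The sequences differ at 12 of 43 positions.
p = 12/43 = 0.279069… ≈ 0.2791 (to 4 d.p.).

0.2791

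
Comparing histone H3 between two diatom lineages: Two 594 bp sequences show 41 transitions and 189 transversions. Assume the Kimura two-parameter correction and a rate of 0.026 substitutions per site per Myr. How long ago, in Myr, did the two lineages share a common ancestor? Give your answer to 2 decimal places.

P = 41/594 ≈ 0.069024 and Q = 189/594 ≈ 0.318182.
Under the Kimura two-parameter model, d = −½ ln(1 − 2P − Q) − ¼ ln(1 − 2Q).
1 − 2P − Q = 0.54377, giving −½ ln(0.54377) = 0.304614.
1 − 2Q = 0.363636, giving −¼ ln(0.363636) = 0.252900.
d = 0.304614 + 0.252900 = 0.557514.
Under a molecular clock d = 2μt, so t = d/(2μ) = 0.557514 / (2 × 0.026) = 10.72 Myr.

10.72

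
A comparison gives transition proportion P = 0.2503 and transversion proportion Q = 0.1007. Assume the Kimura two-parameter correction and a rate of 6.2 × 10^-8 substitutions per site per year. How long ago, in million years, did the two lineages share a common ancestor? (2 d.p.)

4.16

Under the Kimura two-parameter model, d = −½ ln(1 − 2P − Q) − ¼ ln(1 − 2Q).
1 − 2P − Q = 0.3987, giving −½ ln(0.3987) = 0.459773.
1 − 2Q = 0.7986, giving −¼ ln(0.7986) = 0.056224.
d = 0.459773 + 0.056224 = 0.515997.
Under a molecular clock d = 2μt, so t = d/(2μ) = 0.515997 / (2 × 6.2 × 10^-8) = 4.16 million years.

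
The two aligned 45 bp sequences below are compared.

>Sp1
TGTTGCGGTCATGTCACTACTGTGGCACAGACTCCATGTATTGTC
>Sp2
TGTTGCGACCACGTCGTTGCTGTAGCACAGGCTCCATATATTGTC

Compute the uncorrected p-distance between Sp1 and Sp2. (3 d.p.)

0.200

The sequences differ at 9 of 45 positions (sites 8, 9, 12, 16, 17, 19, 24, 31, 38).
p = 9/45 = 0.200.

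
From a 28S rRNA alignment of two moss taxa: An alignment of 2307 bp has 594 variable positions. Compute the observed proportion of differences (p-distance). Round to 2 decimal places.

0.26

p = 594/2307 = 0.257477… ≈ 0.26 (to 2 d.p.).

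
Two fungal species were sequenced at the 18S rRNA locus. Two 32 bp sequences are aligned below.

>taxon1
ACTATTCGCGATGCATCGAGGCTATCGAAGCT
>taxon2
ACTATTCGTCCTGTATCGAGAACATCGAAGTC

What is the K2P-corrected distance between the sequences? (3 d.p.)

Of 32 sites, 6 differences are transitions and 3 are transversions, so P = 6/32 = 0.1875 and Q = 3/32 = 0.09375.
Under the Kimura two-parameter model, d = −½ ln(1 − 2P − Q) − ¼ ln(1 − 2Q).
1 − 2P − Q = 0.53125, giving −½ ln(0.53125) = 0.316261.
1 − 2Q = 0.8125, giving −¼ ln(0.8125) = 0.051910.
d = 0.316261 + 0.051910 = 0.368171.

0.368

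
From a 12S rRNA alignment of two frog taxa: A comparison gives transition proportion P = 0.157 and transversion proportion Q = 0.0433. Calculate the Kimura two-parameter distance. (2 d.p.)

0.24

Under the Kimura two-parameter model, d = −½ ln(1 − 2P − Q) − ¼ ln(1 − 2Q).
1 − 2P − Q = 0.6427, giving −½ ln(0.6427) = 0.221039.
1 − 2Q = 0.9134, giving −¼ ln(0.9134) = 0.022645.
d = 0.221039 + 0.022645 = 0.243684.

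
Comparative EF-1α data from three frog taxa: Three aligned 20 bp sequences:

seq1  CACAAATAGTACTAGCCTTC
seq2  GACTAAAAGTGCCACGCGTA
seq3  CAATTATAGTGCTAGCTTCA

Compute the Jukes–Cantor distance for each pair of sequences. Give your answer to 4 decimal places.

seq1–seq2: 9/20 sites differ → p = 0.45, d = −0.75 ln(1 − 0.6) = 0.687218 ≈ 0.6872.
seq1–seq3: 7/20 sites differ → p = 0.35, d = −0.75 ln(1 − 0.466667) = 0.471457 ≈ 0.4715.
seq2–seq3: 10/20 sites differ → p = 0.5, d = −0.75 ln(1 − 0.666667) = 0.823960 ≈ 0.8240.

d(seq1,seq2) = 0.6872, d(seq1,seq3) = 0.4715, d(seq2,seq3) = 0.8240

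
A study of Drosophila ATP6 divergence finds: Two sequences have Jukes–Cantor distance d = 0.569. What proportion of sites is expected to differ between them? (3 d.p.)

0.399

p = (3/4)(1 − e^(−4d/3)) = 0.75 × (1 − e^(-0.758667)) = 0.75 × (1 − 0.468290) = 0.398783.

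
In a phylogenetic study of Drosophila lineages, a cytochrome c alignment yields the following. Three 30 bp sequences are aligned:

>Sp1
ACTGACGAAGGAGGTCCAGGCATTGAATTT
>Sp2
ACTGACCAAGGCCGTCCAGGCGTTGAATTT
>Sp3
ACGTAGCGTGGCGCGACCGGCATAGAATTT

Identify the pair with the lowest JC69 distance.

Sp1 and Sp2

Sp1–Sp2: 4/30 differ, p = 0.133, d = 0.147.
Sp1–Sp3: 12/30 differ, p = 0.400, d = 0.572.
Sp2–Sp3: 12/30 differ, p = 0.400, d = 0.572.
The smallest distance is between Sp1 and Sp2.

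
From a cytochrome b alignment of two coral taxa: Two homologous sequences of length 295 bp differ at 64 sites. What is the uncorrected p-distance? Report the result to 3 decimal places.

0.217

p = 64/295 = 0.216949… ≈ 0.217 (to 3 d.p.).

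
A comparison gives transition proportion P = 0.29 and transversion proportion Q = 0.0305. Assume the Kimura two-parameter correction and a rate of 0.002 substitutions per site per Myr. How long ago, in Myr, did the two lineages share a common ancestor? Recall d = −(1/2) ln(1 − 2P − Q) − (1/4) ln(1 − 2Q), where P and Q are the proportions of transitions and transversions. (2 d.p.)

Under the Kimura two-parameter model, d = −½ ln(1 − 2P − Q) − ¼ ln(1 − 2Q).
1 − 2P − Q = 0.3895, giving −½ ln(0.3895) = 0.471446.
1 − 2Q = 0.939, giving −¼ ln(0.939) = 0.015735.
d = 0.471446 + 0.015735 = 0.487181.
Under a molecular clock d = 2μt, so t = d/(2μ) = 0.487181 / (2 × 0.002) = 121.80 Myr.

121.80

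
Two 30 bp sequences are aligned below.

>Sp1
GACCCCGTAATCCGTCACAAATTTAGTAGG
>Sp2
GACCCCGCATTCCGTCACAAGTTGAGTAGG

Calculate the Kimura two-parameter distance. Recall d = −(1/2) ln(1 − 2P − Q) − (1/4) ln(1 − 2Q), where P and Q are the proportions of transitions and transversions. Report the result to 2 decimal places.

Of 30 sites, 2 differences are transitions and 2 are transversions, so P = 2/30 ≈ 0.066667 and Q = 2/30 ≈ 0.066667.
Under the Kimura two-parameter model, d = −½ ln(1 − 2P − Q) − ¼ ln(1 − 2Q).
1 − 2P − Q = 0.799999, giving −½ ln(0.799999) = 0.111572.
1 − 2Q = 0.866666, giving −¼ ln(0.866666) = 0.035775.
d = 0.111572 + 0.035775 = 0.147347.

0.15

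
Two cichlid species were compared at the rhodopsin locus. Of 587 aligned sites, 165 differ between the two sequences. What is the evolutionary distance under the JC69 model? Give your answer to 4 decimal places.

0.3522

p = 165/587 ≈ 0.28109.
d = −(3/4) ln(1 − 4p/3) = −0.75 ln(1 − 0.374787) = −0.75 ln(0.625213)
  = −0.75 × (-0.469663) = 0.352247 substitutions/site.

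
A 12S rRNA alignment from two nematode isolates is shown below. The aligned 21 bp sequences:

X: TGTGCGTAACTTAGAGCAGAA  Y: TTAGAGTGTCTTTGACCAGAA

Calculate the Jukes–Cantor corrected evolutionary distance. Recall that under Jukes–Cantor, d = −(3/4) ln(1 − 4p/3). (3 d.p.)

The sequences differ at 7 of 21 sites (2, 3, 5, 8, 9, 13, 16), so p = 7/21 ≈ 0.333333.
d = −(3/4) ln(1 − 4p/3) = −0.75 ln(1 − 0.444444) = −0.75 ln(0.555556)
  = −0.75 × (-0.587786) = 0.440840 substitutions/site.

0.441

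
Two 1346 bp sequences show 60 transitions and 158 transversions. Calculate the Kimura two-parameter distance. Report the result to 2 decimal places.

P = 60/1346 ≈ 0.044577 and Q = 158/1346 ≈ 0.117385.
Under the Kimura two-parameter model, d = −½ ln(1 − 2P − Q) − ¼ ln(1 − 2Q).
1 − 2P − Q = 0.793461, giving −½ ln(0.793461) = 0.115675.
1 − 2Q = 0.76523, giving −¼ ln(0.76523) = 0.066895.
d = 0.115675 + 0.066895 = 0.182570.

0.18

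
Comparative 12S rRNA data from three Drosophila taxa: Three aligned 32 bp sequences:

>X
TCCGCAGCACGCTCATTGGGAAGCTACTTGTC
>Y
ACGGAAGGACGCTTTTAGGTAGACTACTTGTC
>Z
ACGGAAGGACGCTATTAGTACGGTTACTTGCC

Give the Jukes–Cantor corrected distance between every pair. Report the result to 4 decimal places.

X–Y: 10/32 sites differ → p = 0.3125, d = −0.75 ln(1 − 0.416667) = 0.404248 ≈ 0.4042.
X–Z: 13/32 sites differ → p = 0.40625, d = −0.75 ln(1 − 0.541667) = 0.585119 ≈ 0.5851.
Y–Z: 7/32 sites differ → p = 0.21875, d = −0.75 ln(1 − 0.291667) = 0.258631 ≈ 0.2586.

d(X,Y) = 0.4042, d(X,Z) = 0.5851, d(Y,Z) = 0.2586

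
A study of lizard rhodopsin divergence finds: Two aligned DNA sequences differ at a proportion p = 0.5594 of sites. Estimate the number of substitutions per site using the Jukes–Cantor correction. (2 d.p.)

1.03

d = −(3/4) ln(1 − 4p/3) = −0.75 ln(1 − 0.745867) = −0.75 ln(0.254133)
  = −0.75 × (-1.369898) = 1.027424 substitutions/site.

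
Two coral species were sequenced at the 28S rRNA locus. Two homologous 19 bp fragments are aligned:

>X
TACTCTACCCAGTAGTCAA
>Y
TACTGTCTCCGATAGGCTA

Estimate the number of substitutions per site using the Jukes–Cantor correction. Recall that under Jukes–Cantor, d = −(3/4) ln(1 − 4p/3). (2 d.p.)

The sequences differ at 7 of 19 sites (5, 7, 8, 11, 12, 16, 18), so p = 7/19 ≈ 0.368421.
d = −(3/4) ln(1 − 4p/3) = −0.75 ln(1 − 0.491228) = −0.75 ln(0.508772)
  = −0.75 × (-0.675755) = 0.506816 substitutions/site.

0.51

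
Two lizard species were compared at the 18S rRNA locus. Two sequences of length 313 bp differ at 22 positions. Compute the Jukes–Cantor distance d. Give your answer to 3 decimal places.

p = 22/313 ≈ 0.070288.
d = −(3/4) ln(1 − 4p/3) = −0.75 ln(1 − 0.093717) = −0.75 ln(0.906283)
  = −0.75 × (-0.098404) = 0.073803 substitutions/site.

0.074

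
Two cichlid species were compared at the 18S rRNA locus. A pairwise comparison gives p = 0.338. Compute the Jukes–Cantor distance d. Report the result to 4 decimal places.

d = −(3/4) ln(1 − 4p/3) = −0.75 ln(1 − 0.450667) = −0.75 ln(0.549333)
  = −0.75 × (-0.599050) = 0.449288 substitutions/site.

0.4493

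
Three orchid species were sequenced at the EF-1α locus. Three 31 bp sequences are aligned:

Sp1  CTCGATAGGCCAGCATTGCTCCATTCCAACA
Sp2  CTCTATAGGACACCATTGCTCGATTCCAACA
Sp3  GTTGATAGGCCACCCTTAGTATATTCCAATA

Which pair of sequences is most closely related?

Sp1 and Sp2

Sp1–Sp2: 4/31 differ, p = 0.129, d = 0.142.
Sp1–Sp3: 9/31 differ, p = 0.290, d = 0.367.
Sp2–Sp3: 10/31 differ, p = 0.323, d = 0.422.
The smallest distance is between Sp1 and Sp2.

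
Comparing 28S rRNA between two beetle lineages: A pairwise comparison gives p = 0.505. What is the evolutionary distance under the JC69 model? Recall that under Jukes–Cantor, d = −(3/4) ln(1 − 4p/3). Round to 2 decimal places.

0.84

d = −(3/4) ln(1 − 4p/3) = −0.75 ln(1 − 0.673333) = −0.75 ln(0.326667)
  = −0.75 × (-1.118814) = 0.839111 substitutions/site.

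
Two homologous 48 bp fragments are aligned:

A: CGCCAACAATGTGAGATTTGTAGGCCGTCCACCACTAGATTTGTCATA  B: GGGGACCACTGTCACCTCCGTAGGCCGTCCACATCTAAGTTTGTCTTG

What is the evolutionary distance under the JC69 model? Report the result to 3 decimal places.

The sequences differ at 16 of 48 sites, so p = 16/48 ≈ 0.333333.
d = −(3/4) ln(1 − 4p/3) = −0.75 ln(1 − 0.444444) = −0.75 ln(0.555556)
  = −0.75 × (-0.587786) = 0.440840 substitutions/site.

0.441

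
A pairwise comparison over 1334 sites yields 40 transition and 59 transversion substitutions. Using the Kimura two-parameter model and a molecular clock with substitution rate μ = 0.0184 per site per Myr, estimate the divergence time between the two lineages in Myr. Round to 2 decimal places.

P = 40/1334 ≈ 0.029985 and Q = 59/1334 ≈ 0.044228.
Under the Kimura two-parameter model, d = −½ ln(1 − 2P − Q) − ¼ ln(1 − 2Q).
1 − 2P − Q = 0.895802, giving −½ ln(0.895802) = 0.055018.
1 − 2Q = 0.911544, giving −¼ ln(0.911544) = 0.023154.
d = 0.055018 + 0.023154 = 0.078172.
Under a molecular clock d = 2μt, so t = d/(2μ) = 0.078172 / (2 × 0.0184) = 2.12 Myr.

2.12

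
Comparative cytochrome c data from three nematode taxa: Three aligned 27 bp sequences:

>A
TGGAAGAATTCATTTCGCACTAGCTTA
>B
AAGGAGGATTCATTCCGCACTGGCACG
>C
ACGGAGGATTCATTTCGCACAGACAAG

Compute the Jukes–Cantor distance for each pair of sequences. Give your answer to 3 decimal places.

d(A,B) = 0.441, d(A,C) = 0.511, d(B,C) = 0.213

A–B: 9/27 sites differ → p ≈ 0.333333, d = −0.75 ln(1 − 0.444444) = 0.440839 ≈ 0.441.
A–C: 10/27 sites differ → p ≈ 0.37037, d = −0.75 ln(1 − 0.493827) = 0.510658 ≈ 0.511.
B–C: 5/27 sites differ → p ≈ 0.185185, d = −0.75 ln(1 − 0.246913) = 0.212681 ≈ 0.213.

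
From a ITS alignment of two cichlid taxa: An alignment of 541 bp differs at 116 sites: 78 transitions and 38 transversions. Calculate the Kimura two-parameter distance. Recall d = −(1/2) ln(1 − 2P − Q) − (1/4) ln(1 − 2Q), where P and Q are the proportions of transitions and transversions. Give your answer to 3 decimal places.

P = 78/541 ≈ 0.144177 and Q = 38/541 ≈ 0.07024.
Under the Kimura two-parameter model, d = −½ ln(1 − 2P − Q) − ¼ ln(1 − 2Q).
1 − 2P − Q = 0.641406, giving −½ ln(0.641406) = 0.222046.
1 − 2Q = 0.85952, giving −¼ ln(0.85952) = 0.037845.
d = 0.222046 + 0.037845 = 0.259891.

0.260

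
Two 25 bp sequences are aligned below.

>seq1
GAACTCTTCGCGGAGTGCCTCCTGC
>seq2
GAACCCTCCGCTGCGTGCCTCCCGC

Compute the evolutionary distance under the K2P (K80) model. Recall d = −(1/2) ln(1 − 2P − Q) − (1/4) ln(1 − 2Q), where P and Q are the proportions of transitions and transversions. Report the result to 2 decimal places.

Of 25 sites, 3 differences are transitions and 2 are transversions, so P = 3/25 = 0.12 and Q = 2/25 = 0.08.
Under the Kimura two-parameter model, d = −½ ln(1 − 2P − Q) − ¼ ln(1 − 2Q).
1 − 2P − Q = 0.68, giving −½ ln(0.68) = 0.192831.
1 − 2Q = 0.84, giving −¼ ln(0.84) = 0.043588.
d = 0.192831 + 0.043588 = 0.236419.

0.24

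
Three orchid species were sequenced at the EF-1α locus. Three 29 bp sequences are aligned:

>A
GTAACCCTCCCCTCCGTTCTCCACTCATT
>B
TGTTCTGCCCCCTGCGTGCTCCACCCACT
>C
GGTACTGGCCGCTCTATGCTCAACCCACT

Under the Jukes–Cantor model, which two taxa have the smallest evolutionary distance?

A–B: 11/29 differ, p = 0.379, d = 0.529.
A–C: 12/29 differ, p = 0.414, d = 0.602.
B–C: 8/29 differ, p = 0.276, d = 0.344.
The smallest distance is between B and C.

B and C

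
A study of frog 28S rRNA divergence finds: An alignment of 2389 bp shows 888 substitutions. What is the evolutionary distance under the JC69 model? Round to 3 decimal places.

p = 888/2389 ≈ 0.371704.
d = −(3/4) ln(1 − 4p/3) = −0.75 ln(1 − 0.495605) = −0.75 ln(0.504395)
  = −0.75 × (-0.684396) = 0.513297 substitutions/site.

0.513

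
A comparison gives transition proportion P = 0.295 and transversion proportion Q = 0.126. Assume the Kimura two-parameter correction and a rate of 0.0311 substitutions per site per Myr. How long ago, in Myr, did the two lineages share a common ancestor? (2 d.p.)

Under the Kimura two-parameter model, d = −½ ln(1 − 2P − Q) − ¼ ln(1 − 2Q).
1 − 2P − Q = 0.284, giving −½ ln(0.284) = 0.629391.
1 − 2Q = 0.748, giving −¼ ln(0.748) = 0.072588.
d = 0.629391 + 0.072588 = 0.701979.
Under a molecular clock d = 2μt, so t = d/(2μ) = 0.701979 / (2 × 0.0311) = 11.29 Myr.

11.29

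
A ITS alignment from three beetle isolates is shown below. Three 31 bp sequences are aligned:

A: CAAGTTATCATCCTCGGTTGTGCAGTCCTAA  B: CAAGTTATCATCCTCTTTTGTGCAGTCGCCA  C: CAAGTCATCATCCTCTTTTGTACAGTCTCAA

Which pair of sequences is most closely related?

B and C

A–B: 5/31 differ, p = 0.161, d = 0.182.
A–C: 6/31 differ, p = 0.194, d = 0.224.
B–C: 4/31 differ, p = 0.129, d = 0.142.
The smallest distance is between B and C.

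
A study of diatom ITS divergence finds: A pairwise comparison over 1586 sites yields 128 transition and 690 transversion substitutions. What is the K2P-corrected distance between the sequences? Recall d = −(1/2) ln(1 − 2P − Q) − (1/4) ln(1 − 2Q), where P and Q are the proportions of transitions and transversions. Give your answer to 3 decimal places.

0.964

P = 128/1586 ≈ 0.080706 and Q = 690/1586 ≈ 0.435057.
Under the Kimura two-parameter model, d = −½ ln(1 − 2P − Q) − ¼ ln(1 − 2Q).
1 − 2P − Q = 0.403531, giving −½ ln(0.403531) = 0.453751.
1 − 2Q = 0.129886, giving −¼ ln(0.129886) = 0.510275.
d = 0.453751 + 0.510275 = 0.964026.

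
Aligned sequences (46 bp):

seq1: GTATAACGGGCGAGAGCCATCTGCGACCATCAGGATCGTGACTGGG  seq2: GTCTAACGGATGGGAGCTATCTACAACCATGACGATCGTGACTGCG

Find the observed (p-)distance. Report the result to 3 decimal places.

The sequences differ at 10 of 46 positions (sites 3, 10, 11, 13, 18, 23, 25, 31, 33, 45).
p = 10/46 = 0.217391… ≈ 0.217 (to 3 d.p.).

0.217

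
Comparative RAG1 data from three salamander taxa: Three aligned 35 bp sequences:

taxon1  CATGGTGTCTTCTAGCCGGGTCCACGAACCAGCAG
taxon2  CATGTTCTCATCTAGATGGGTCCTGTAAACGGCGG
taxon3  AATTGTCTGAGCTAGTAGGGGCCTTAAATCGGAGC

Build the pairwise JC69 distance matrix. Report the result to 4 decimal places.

taxon1–taxon2: 11/35 sites differ → p ≈ 0.314286, d = −0.75 ln(1 − 0.419048) = 0.407315 ≈ 0.4073.
taxon1–taxon3: 17/35 sites differ → p ≈ 0.485714, d = −0.75 ln(1 − 0.647619) = 0.782282 ≈ 0.7823.
taxon2–taxon3: 13/35 sites differ → p ≈ 0.371429, d = −0.75 ln(1 − 0.495239) = 0.512753 ≈ 0.5128.

d(taxon1,taxon2) = 0.4073, d(taxon1,taxon3) = 0.7823, d(taxon2,taxon3) = 0.5128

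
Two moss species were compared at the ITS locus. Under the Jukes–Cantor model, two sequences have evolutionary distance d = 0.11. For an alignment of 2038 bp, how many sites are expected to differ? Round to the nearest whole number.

209

Invert JC69: p = (3/4)(1 − e^(−4d/3)) = 0.75 × (1 − e^(-0.146667)) = 0.75 × (1 − 0.863582) = 0.102314.
Expected differing sites = pL ≈ 0.102314 × 2038 = 208.515932 ≈ 209.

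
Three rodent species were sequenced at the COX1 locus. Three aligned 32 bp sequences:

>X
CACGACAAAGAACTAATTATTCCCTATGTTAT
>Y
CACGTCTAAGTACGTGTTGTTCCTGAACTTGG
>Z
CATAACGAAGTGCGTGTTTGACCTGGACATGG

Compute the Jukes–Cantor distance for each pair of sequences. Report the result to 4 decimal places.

X–Y: 13/32 sites differ → p = 0.40625, d = −0.75 ln(1 − 0.541667) = 0.585119 ≈ 0.5851.
X–Z: 19/32 sites differ → p = 0.59375, d = −0.75 ln(1 − 0.791667) = 1.176463 ≈ 1.1765.
Y–Z: 10/32 sites differ → p = 0.3125, d = −0.75 ln(1 − 0.416667) = 0.404248 ≈ 0.4042.

d(X,Y) = 0.5851, d(X,Z) = 1.1765, d(Y,Z) = 0.4042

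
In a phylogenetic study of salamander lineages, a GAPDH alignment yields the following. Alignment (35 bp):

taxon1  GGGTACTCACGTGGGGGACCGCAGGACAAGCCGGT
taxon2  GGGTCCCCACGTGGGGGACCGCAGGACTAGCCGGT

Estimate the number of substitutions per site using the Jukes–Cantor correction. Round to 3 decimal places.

The sequences differ at 3 of 35 sites (5, 7, 28), so p = 3/35 ≈ 0.085714.
d = −(3/4) ln(1 − 4p/3) = −0.75 ln(1 − 0.114285) = −0.75 ln(0.885715)
  = −0.75 × (-0.121360) = 0.091020 substitutions/site.

0.091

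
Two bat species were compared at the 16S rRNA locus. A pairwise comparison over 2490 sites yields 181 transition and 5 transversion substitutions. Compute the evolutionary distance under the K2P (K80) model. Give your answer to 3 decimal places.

P = 181/2490 ≈ 0.072691 and Q = 5/2490 ≈ 0.002008.
Under the Kimura two-parameter model, d = −½ ln(1 − 2P − Q) − ¼ ln(1 − 2Q).
1 − 2P − Q = 0.85261, giving −½ ln(0.85261) = 0.079727.
1 − 2Q = 0.995984, giving −¼ ln(0.995984) = 0.001006.
d = 0.079727 + 0.001006 = 0.080733.

0.081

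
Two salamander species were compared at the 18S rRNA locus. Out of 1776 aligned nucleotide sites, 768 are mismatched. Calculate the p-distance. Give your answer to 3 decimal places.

0.432

p = 768/1776 = 0.432432… ≈ 0.432 (to 3 d.p.).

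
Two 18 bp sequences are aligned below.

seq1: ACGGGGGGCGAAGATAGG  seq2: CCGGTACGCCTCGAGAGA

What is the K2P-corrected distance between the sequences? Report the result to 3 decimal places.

0.848

Of 18 sites, 2 differences are transitions and 7 are transversions, so P = 2/18 ≈ 0.111111 and Q = 7/18 ≈ 0.388889.
Under the Kimura two-parameter model, d = −½ ln(1 − 2P − Q) − ¼ ln(1 − 2Q).
1 − 2P − Q = 0.388889, giving −½ ln(0.388889) = 0.472231.
1 − 2Q = 0.222222, giving −¼ ln(0.222222) = 0.376020.
d = 0.472231 + 0.376020 = 0.848251.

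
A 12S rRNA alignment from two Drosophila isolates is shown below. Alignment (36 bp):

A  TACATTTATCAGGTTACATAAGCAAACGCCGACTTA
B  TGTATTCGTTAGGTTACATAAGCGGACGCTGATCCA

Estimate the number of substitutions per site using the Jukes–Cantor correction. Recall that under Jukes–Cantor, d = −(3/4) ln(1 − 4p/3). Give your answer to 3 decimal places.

The sequences differ at 11 of 36 sites, so p = 11/36 ≈ 0.305556.
d = −(3/4) ln(1 − 4p/3) = −0.75 ln(1 − 0.407408) = −0.75 ln(0.592592)
  = −0.75 × (-0.523249) = 0.392437 substitutions/site.

0.392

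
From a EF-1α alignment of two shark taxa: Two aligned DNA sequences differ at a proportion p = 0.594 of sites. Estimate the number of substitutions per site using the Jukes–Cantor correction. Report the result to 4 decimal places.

d = −(3/4) ln(1 − 4p/3) = −0.75 ln(1 − 0.792) = −0.75 ln(0.208)
  = −0.75 × (-1.570217) = 1.177663 substitutions/site.

1.1777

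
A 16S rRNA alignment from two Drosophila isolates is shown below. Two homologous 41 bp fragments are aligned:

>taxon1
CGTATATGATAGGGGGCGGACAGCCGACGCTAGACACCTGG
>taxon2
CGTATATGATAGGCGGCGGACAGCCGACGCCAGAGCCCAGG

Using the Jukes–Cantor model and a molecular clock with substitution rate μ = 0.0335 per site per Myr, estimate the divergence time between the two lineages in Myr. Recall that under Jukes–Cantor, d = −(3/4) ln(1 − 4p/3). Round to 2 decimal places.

The sequences differ at 5 of 41 sites (14, 31, 35, 36, 39), so p = 5/41 ≈ 0.121951.
d = −(3/4) ln(1 − 4p/3) = −0.75 ln(1 − 0.162601) = −0.75 ln(0.837399)
  = −0.75 × (-0.177455) = 0.133091 substitutions/site.
Under a molecular clock d = 2μt, so t = d/(2μ) = 0.133091 / (2 × 0.0335) = 1.99 Myr.

1.99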